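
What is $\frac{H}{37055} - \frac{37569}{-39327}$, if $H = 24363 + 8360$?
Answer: $\frac{893005572}{485753995} \approx 1.8384$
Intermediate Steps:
$H = 32723$
$\frac{H}{37055} - \frac{37569}{-39327} = \frac{32723}{37055} - \frac{37569}{-39327} = 32723 \cdot \frac{1}{37055} - - \frac{12523}{13109} = \frac{32723}{37055} + \frac{12523}{13109} = \frac{893005572}{485753995}$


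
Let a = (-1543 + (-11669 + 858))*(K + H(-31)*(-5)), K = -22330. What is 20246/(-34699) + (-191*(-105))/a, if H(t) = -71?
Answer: -366378065497/628003668390 ≈ -0.58340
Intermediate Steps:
a = 271479150 (a = (-1543 + (-11669 + 858))*(-22330 - 71*(-5)) = (-1543 - 10811)*(-22330 + 355) = -12354*(-21975) = 271479150)
20246/(-34699) + (-191*(-105))/a = 20246/(-34699) - 191*(-105)/271479150 = 20246*(-1/34699) + 20055*(1/271479150) = -20246/34699 + 1337/18098610 = -366378065497/628003668390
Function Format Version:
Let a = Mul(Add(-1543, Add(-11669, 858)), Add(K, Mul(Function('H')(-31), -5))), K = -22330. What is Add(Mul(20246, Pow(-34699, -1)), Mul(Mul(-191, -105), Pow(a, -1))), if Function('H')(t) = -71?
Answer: Rational(-366378065497, 628003668390) ≈ -0.58340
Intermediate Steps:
a = 271479150 (a = Mul(Add(-1543, Add(-11669, 858)), Add(-22330, Mul(-71, -5))) = Mul(Add(-1543, -10811), Add(-22330, 355)) = Mul(-12354, -21975) = 271479150)
Add(Mul(20246, Pow(-34699, -1)), Mul(Mul(-191, -105), Pow(a, -1))) = Add(Mul(20246, Pow(-34699, -1)), Mul(Mul(-191, -105), Pow(271479150, -1))) = Add(Mul(20246, Rational(-1, 34699)), Mul(20055, Rational(1, 271479150))) = Add(Rational(-20246, 34699), Rational(1337, 18098610)) = Rational(-366378065497, 628003668390)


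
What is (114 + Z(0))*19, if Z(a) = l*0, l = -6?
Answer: 2166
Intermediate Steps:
Z(a) = 0 (Z(a) = -6*0 = 0)
(114 + Z(0))*19 = (114 + 0)*19 = 114*19 = 2166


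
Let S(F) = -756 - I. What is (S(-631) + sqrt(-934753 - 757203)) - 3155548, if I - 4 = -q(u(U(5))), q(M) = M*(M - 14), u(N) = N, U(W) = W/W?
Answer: -3156321 + 2*I*sqrt(422989) ≈ -3.1563e+6 + 1300.8*I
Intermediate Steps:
U(W) = 1
q(M) = M*(-14 + M)
I = 17 (I = 4 - (-14 + 1) = 4 - (-13) = 4 - 1*(-13) = 4 + 13 = 17)
S(F) = -773 (S(F) = -756 - 1*17 = -756 - 17 = -773)
(S(-631) + sqrt(-934753 - 757203)) - 3155548 = (-773 + sqrt(-934753 - 757203)) - 3155548 = (-773 + sqrt(-1691956)) - 3155548 = (-773 + 2*I*sqrt(422989)) - 3155548 = -3156321 + 2*I*sqrt(422989)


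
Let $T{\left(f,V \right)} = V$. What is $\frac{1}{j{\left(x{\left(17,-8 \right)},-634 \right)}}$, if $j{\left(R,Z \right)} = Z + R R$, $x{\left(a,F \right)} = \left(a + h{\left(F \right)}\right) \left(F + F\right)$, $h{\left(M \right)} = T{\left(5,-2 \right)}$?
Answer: $\frac{1}{56966} \approx 1.7554 \cdot 10^{-5}$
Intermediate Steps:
$h{\left(M \right)} = -2$
$x{\left(a,F \right)} = 2 F \left(-2 + a\right)$ ($x{\left(a,F \right)} = \left(a - 2\right) \left(F + F\right) = \left(-2 + a\right) 2 F = 2 F \left(-2 + a\right)$)
$j{\left(R,Z \right)} = Z + R^{2}$
$\frac{1}{j{\left(x{\left(17,-8 \right)},-634 \right)}} = \frac{1}{-634 + \left(2 \left(-8\right) \left(-2 + 17\right)\right)^{2}} = \frac{1}{-634 + \left(2 \left(-8\right) 15\right)^{2}} = \frac{1}{-634 + \left(-240\right)^{2}} = \frac{1}{-634 + 57600} = \frac{1}{56966}$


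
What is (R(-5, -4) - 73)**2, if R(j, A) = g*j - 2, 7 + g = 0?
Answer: 1600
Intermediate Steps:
g = -7 (g = -7 + 0 = -7)
R(j, A) = -2 - 7*j (R(j, A) = -7*j - 2 = -2 - 7*j)
(R(-5, -4) - 73)**2 = ((-2 - 7*(-5)) - 73)**2 = ((-2 + 35) - 73)**2 = (33 - 73)**2 = (-40)**2 = 1600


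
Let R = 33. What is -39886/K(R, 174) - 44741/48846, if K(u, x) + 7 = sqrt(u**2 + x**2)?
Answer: -1879876256/191207667 - 59829*sqrt(3485)/15658 ≈ -235.40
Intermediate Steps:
K(u, x) = -7 + sqrt(u**2 + x**2)
-39886/K(R, 174) - 44741/48846 = -39886/(-7 + sqrt(33**2 + 174**2)) - 44741/48846 = -39886/(-7 + sqrt(1089 + 30276)) - 44741*1/48846 = -39886/(-7 + sqrt(31365)) - 44741/48846 = -39886/(-7 + 3*sqrt(3485)) - 44741/48846 = -44741/48846 - 39886/(-7 + 3*sqrt(3485))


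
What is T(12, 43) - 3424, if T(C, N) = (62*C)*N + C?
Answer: 28580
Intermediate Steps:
T(C, N) = C + 62*C*N (T(C, N) = 62*C*N + C = C + 62*C*N)
T(12, 43) - 3424 = 12*(1 + 62*43) - 3424 = 12*(1 + 2666) - 3424 = 12*2667 - 3424 = 32004 - 3424 = 28580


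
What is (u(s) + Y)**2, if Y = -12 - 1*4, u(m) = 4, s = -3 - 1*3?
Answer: 144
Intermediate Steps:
s = -6 (s = -3 - 3 = -6)
Y = -16 (Y = -12 - 4 = -16)
(u(s) + Y)**2 = (4 - 16)**2 = (-12)**2 = 144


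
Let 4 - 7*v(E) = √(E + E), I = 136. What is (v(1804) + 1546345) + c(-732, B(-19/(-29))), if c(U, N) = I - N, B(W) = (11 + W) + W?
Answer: 313933260/203 - 2*√902/7 ≈ 1.5465e+6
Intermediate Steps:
B(W) = 11 + 2*W
c(U, N) = 136 - N
v(E) = 4/7 - √2*√E/7 (v(E) = 4/7 - √(E + E)/7 = 4/7 - √2*√E/7)
(v(1804) + 1546345) + c(-732, B(-19/(-29))) = ((4/7 - √2*√1804/7) + 1546345) + (136 - (11 + 2*(-19/(-29)))) = ((4/7 - √2*2*√451/7) + 1546345) + (136 - (11 + 2*(-19*(-1/29)))) = ((4/7 - 2*√902/7) + 1546345) + (136 - (11 + 2*(19/29))) = (10824419/7 - 2*√902/7) + (136 - (11 + 38/29)) = (10824419/7 - 2*√902/7) + (136 - 1*357/29) = (10824419/7 - 2*√902/7) + (136 - 357/29) = (10824419/7 - 2*√902/7) + 3587/29 = 313933260/203 - 2*√902/7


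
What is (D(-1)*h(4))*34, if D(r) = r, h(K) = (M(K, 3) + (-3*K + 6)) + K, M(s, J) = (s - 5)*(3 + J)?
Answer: 272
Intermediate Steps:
M(s, J) = (-5 + s)*(3 + J)
h(K) = -24 + 4*K (h(K) = ((-15 - 5*3 + 3*K + 3*K) + (-3*K + 6)) + K = ((-15 - 15 + 3*K + 3*K) + (6 - 3*K)) + K = ((-30 + 6*K) + (6 - 3*K)) + K = (-24 + 3*K) + K = -24 + 4*K)
(D(-1)*h(4))*34 = -(-24 + 4*4)*34 = -(-24 + 16)*34 = -1*(-8)*34 = 8*34 = 272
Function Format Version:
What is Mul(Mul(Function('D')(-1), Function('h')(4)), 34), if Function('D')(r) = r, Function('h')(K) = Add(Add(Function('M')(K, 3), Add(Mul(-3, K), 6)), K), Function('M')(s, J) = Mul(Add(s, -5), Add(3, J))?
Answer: 272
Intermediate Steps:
Function('M')(s, J) = Mul(Add(-5, s), Add(3, J))
Function('h')(K) = Add(-24, Mul(4, K)) (Function('h')(K) = Add(Add(Add(-15, Mul(-5, 3), Mul(3, K), Mul(3, K)), Add(Mul(-3, K), 6)), K) = Add(Add(Add(-15, -15, Mul(3, K), Mul(3, K)), Add(6, Mul(-3, K))), K) = Add(Add(Add(-30, Mul(6, K)), Add(6, Mul(-3, K))), K) = Add(Add(-24, Mul(3, K)), K) = Add(-24, Mul(4, K)))
Mul(Mul(Function('D')(-1), Function('h')(4)), 34) = Mul(Mul(-1, Add(-24, Mul(4, 4))), 34) = Mul(Mul(-1, Add(-24, 16)), 34) = Mul(Mul(-1, -8), 34) = Mul(8, 34) = 272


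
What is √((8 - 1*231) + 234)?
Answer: √11 ≈ 3.3166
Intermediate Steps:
√((8 - 1*231) + 234) = √((8 - 231) + 234) = √(-223 + 234) = √11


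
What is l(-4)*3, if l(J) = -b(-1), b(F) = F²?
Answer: -3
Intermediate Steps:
l(J) = -1 (l(J) = -1*(-1)² = -1*1 = -1)
l(-4)*3 = -1*3 = -3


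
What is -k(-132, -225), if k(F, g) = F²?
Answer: -17424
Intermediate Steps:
-k(-132, -225) = -1*(-132)² = -1*17424 = -17424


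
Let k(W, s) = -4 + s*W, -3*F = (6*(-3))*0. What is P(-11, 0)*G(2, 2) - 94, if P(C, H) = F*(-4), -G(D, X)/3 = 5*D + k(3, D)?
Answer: -94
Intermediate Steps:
F = 0 (F = -6*(-3)*0/3 = -(-6)*0 = -⅓*0 = 0)
k(W, s) = -4 + W*s
G(D, X) = 12 - 24*D (G(D, X) = -3*(5*D + (-4 + 3*D)) = -3*(-4 + 8*D) = 12 - 24*D)
P(C, H) = 0 (P(C, H) = 0*(-4) = 0)
P(-11, 0)*G(2, 2) - 94 = 0*(12 - 24*2) - 94 = 0*(12 - 48) - 94 = 0*(-36) - 94 = 0 - 94 = -94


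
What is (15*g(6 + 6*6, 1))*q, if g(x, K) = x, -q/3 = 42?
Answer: -79380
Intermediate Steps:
q = -126 (q = -3*42 = -126)
(15*g(6 + 6*6, 1))*q = (15*(6 + 6*6))*(-126) = (15*(6 + 36))*(-126) = (15*42)*(-126) = 630*(-126) = -79380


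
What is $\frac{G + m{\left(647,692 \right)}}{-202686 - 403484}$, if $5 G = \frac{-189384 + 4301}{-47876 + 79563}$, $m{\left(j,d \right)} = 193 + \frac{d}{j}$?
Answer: $- \frac{9886912602}{31068468967825} \approx -0.00031823$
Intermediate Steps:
$G = - \frac{185083}{158435}$ ($G = \frac{\left(-189384 + 4301\right) \frac{1}{-47876 + 79563}}{5} = \frac{\left(-185083\right) \frac{1}{31687}}{5} = \frac{1}{5} \left(- \frac{185083}{31687}\right) = - \frac{185083}{158435} \approx -1.1682$)
$\frac{G + m{\left(647,692 \right)}}{-202686 - 403484} = \frac{- \frac{185083}{158435} + \left(193 + \frac{692}{647}\right)}{-202686 - 403484} = \frac{- \frac{185083}{158435} + \left(193 + 692 \cdot \frac{1}{647}\right)}{-606170} = \left(- \frac{185083}{158435} + \left(193 + \frac{692}{647}\right)\right) \left(- \frac{1}{606170}\right) = \left(- \frac{185083}{158435} + \frac{125563}{647}\right) \left(- \frac{1}{606170}\right) = \frac{19773825204}{102507445} \left(- \frac{1}{606170}\right) = - \frac{9886912602}{31068468967825}$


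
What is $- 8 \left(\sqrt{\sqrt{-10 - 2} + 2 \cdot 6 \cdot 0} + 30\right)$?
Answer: $-240 - 8 \sqrt[4]{-3} \sqrt{2} \approx -250.53 - 10.529 i$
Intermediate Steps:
$- 8 \left(\sqrt{\sqrt{-10 - 2} + 2 \cdot 6 \cdot 0} + 30\right) = - 8 \left(\sqrt{\sqrt{-12} + 12 \cdot 0} + 30\right) = - 8 \left(\sqrt{2 i \sqrt{3} + 0} + 30\right) = - 8 \left(\sqrt{2 i \sqrt{3}} + 30\right) = - 8 \left(\sqrt{2} \sqrt[4]{3} \sqrt{i} + 30\right) = - 8 \left(30 + \sqrt{2} \sqrt[4]{3} \sqrt{i}\right) = -240 - 8 \sqrt{2} \sqrt[4]{3} \sqrt{i}$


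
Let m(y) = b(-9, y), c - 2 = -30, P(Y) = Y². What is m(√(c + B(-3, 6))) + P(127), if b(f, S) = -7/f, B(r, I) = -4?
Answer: 145168/9 ≈ 16130.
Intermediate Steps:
c = -28 (c = 2 - 30 = -28)
m(y) = 7/9 (m(y) = -7/(-9) = -7*(-⅑) = 7/9)
m(√(c + B(-3, 6))) + P(127) = 7/9 + 127² = 7/9 + 16129 = 145168/9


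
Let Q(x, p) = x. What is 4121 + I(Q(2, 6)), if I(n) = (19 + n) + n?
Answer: 4144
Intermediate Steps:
I(n) = 19 + 2*n
4121 + I(Q(2, 6)) = 4121 + (19 + 2*2) = 4121 + (19 + 4) = 4121 + 23 = 4144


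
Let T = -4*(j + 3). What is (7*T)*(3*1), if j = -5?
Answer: 168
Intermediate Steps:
T = 8 (T = -4*(-5 + 3) = -4*(-2) = 8)
(7*T)*(3*1) = (7*8)*(3*1) = 56*3 = 168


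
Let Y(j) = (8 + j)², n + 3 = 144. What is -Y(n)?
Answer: -22201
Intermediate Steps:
n = 141 (n = -3 + 144 = 141)
-Y(n) = -(8 + 141)² = -1*149² = -1*22201 = -22201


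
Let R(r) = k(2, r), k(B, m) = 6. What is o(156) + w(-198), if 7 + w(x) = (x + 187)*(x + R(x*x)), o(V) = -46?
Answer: 2059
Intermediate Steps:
R(r) = 6
w(x) = -7 + (6 + x)*(187 + x) (w(x) = -7 + (x + 187)*(x + 6) = -7 + (187 + x)*(6 + x) = -7 + (6 + x)*(187 + x))
o(156) + w(-198) = -46 + (1115 + (-198)² + 193*(-198)) = -46 + (1115 + 39204 - 38214) = -46 + 2105 = 2059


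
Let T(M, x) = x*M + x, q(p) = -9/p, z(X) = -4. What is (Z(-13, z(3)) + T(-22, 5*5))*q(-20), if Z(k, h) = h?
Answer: -4761/20 ≈ -238.05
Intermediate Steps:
T(M, x) = x + M*x (T(M, x) = M*x + x = x + M*x)
(Z(-13, z(3)) + T(-22, 5*5))*q(-20) = (-4 + (5*5)*(1 - 22))*(-9/(-20)) = (-4 + 25*(-21))*(-9*(-1/20)) = (-4 - 525)*(9/20) = -529*9/20 = -4761/20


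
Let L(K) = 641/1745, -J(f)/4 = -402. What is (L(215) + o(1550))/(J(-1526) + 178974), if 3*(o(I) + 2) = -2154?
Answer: -1255759/315115590 ≈ -0.0039851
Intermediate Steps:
J(f) = 1608 (J(f) = -4*(-402) = 1608)
o(I) = -720 (o(I) = -2 + (⅓)*(-2154) = -2 - 718 = -720)
L(K) = 641/1745 (L(K) = 641*(1/1745) = 641/1745)
(L(215) + o(1550))/(J(-1526) + 178974) = (641/1745 - 720)/(1608 + 178974) = -1255759/1745/180582 = -1255759/1745*1/180582 = -1255759/315115590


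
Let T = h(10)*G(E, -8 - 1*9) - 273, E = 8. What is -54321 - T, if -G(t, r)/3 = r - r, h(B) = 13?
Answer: -54048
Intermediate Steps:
G(t, r) = 0 (G(t, r) = -3*(r - r) = -3*0 = 0)
T = -273 (T = 13*0 - 273 = 0 - 273 = -273)
-54321 - T = -54321 - 1*(-273) = -54321 + 273 = -54048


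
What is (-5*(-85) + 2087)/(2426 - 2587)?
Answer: -2512/161 ≈ -15.602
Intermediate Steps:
(-5*(-85) + 2087)/(2426 - 2587) = (425 + 2087)/(-161) = 2512*(-1/161) = -2512/161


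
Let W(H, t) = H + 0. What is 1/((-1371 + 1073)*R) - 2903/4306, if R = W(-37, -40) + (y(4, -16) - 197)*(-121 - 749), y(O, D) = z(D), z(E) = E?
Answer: -40069641242/59435022581 ≈ -0.67418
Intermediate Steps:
y(O, D) = D
W(H, t) = H
R = 185273 (R = -37 + (-16 - 197)*(-121 - 749) = -37 - 213*(-870) = -37 + 185310 = 185273)
1/((-1371 + 1073)*R) - 2903/4306 = 1/((-1371 + 1073)*185273) - 2903/4306 = (1/185273)/(-298) - 2903*1/4306 = -1/298*1/185273 - 2903/4306 = -1/55211354 - 2903/4306 = -40069641242/59435022581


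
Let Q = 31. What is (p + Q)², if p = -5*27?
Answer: 10816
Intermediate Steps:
p = -135
(p + Q)² = (-135 + 31)² = (-104)² = 10816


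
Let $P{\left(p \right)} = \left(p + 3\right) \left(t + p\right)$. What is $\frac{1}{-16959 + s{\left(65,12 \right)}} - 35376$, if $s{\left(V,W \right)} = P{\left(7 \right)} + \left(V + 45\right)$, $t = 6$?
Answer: $- \frac{591451345}{16719} \approx -35376.0$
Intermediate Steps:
$P{\left(p \right)} = \left(3 + p\right) \left(6 + p\right)$ ($P{\left(p \right)} = \left(p + 3\right) \left(6 + p\right) = \left(3 + p\right) \left(6 + p\right)$)
$s{\left(V,W \right)} = 175 + V$ ($s{\left(V,W \right)} = \left(18 + 7^{2} + 9 \cdot 7\right) + \left(V + 45\right) = \left(18 + 49 + 63\right) + \left(45 + V\right) = 130 + \left(45 + V\right) = 175 + V$)
$\frac{1}{-16959 + s{\left(65,12 \right)}} - 35376 = \frac{1}{-16959 + \left(175 + 65\right)} - 35376 = \frac{1}{-16959 + 240} - 35376 = \frac{1}{-16719} - 35376 = - \frac{1}{16719} - 35376 = - \frac{591451345}{16719}$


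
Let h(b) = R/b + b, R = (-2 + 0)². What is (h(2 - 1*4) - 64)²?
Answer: 4624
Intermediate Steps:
R = 4 (R = (-2)² = 4)
h(b) = b + 4/b (h(b) = 4/b + b = b + 4/b)
(h(2 - 1*4) - 64)² = (((2 - 1*4) + 4/(2 - 1*4)) - 64)² = (((2 - 4) + 4/(2 - 4)) - 64)² = ((-2 + 4/(-2)) - 64)² = ((-2 + 4*(-½)) - 64)² = ((-2 - 2) - 64)² = (-4 - 64)² = (-68)² = 4624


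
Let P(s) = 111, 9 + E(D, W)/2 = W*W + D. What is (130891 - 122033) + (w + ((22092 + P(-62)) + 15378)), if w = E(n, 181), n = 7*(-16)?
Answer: 111719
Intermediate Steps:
n = -112
E(D, W) = -18 + 2*D + 2*W² (E(D, W) = -18 + 2*(W*W + D) = -18 + 2*(W² + D) = -18 + 2*(D + W²) = -18 + (2*D + 2*W²) = -18 + 2*D + 2*W²)
w = 65280 (w = -18 + 2*(-112) + 2*181² = -18 - 224 + 2*32761 = -18 - 224 + 65522 = 65280)
(130891 - 122033) + (w + ((22092 + P(-62)) + 15378)) = (130891 - 122033) + (65280 + ((22092 + 111) + 15378)) = 8858 + (65280 + (22203 + 15378)) = 8858 + (65280 + 37581) = 8858 + 102861 = 111719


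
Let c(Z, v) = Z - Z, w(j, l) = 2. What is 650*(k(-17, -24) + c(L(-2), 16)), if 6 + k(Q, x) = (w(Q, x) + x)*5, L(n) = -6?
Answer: -75400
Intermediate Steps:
c(Z, v) = 0
k(Q, x) = 4 + 5*x (k(Q, x) = -6 + (2 + x)*5 = -6 + (10 + 5*x) = 4 + 5*x)
650*(k(-17, -24) + c(L(-2), 16)) = 650*((4 + 5*(-24)) + 0) = 650*((4 - 120) + 0) = 650*(-116 + 0) = 650*(-116) = -75400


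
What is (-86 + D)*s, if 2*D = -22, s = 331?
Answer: -32107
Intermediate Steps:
D = -11 (D = (½)*(-22) = -11)
(-86 + D)*s = (-86 - 11)*331 = -97*331 = -32107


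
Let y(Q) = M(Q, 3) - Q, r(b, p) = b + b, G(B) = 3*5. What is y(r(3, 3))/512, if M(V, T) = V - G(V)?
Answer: -15/512 ≈ -0.029297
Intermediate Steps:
G(B) = 15
r(b, p) = 2*b
M(V, T) = -15 + V (M(V, T) = V - 1*15 = V - 15 = -15 + V)
y(Q) = -15 (y(Q) = (-15 + Q) - Q = -15)
y(r(3, 3))/512 = -15/512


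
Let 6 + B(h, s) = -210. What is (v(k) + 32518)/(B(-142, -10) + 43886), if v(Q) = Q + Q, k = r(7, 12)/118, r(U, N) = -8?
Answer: 87207/117115 ≈ 0.74463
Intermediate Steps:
B(h, s) = -216 (B(h, s) = -6 - 210 = -216)
k = -4/59 (k = -8/118 = -8*1/118 = -4/59 ≈ -0.067797)
v(Q) = 2*Q
(v(k) + 32518)/(B(-142, -10) + 43886) = (2*(-4/59) + 32518)/(-216 + 43886) = (-8/59 + 32518)/43670 = (1918554/59)*(1/43670) = 87207/117115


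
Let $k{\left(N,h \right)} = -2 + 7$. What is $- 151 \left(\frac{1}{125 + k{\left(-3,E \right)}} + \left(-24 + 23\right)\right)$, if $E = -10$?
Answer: $\frac{19479}{130} \approx 149.84$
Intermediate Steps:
$k{\left(N,h \right)} = 5$
$- 151 \left(\frac{1}{125 + k{\left(-3,E \right)}} + \left(-24 + 23\right)\right) = - 151 \left(\frac{1}{125 + 5} + \left(-24 + 23\right)\right) = - 151 \left(\frac{1}{130} - 1\right) = \left(-151\right) \left(- \frac{129}{130}\right) = \frac{19479}{130}$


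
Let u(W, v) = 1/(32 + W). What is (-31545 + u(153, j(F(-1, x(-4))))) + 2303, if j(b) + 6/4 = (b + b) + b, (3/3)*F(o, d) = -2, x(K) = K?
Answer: -5409769/185 ≈ -29242.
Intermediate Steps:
F(o, d) = -2
j(b) = -3/2 + 3*b (j(b) = -3/2 + ((b + b) + b) = -3/2 + (2*b + b) = -3/2 + 3*b)
(-31545 + u(153, j(F(-1, x(-4))))) + 2303 = (-31545 + 1/(32 + 153)) + 2303 = (-31545 + 1/185) + 2303 = -5835824/185 + 2303 = -5409769/185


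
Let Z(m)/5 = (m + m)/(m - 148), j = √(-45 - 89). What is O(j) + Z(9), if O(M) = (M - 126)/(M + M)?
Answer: -41/278 + 63*I*√134/134 ≈ -0.14748 + 5.4424*I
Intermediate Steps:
j = I*√134 (j = √(-134) = I*√134 ≈ 11.576*I)
O(M) = (-126 + M)/(2*M) (O(M) = (-126 + M)/((2*M)) = (-126 + M)*(1/(2*M)) = (-126 + M)/(2*M))
Z(m) = 10*m/(-148 + m) (Z(m) = 5*((m + m)/(m - 148)) = 5*((2*m)/(-148 + m)) = 5*(2*m/(-148 + m)) = 10*m/(-148 + m))
O(j) + Z(9) = (-126 + I*√134)/(2*((I*√134))) + 10*9/(-148 + 9) = (-I*√134/134)*(-126 + I*√134)/2 + 10*9/(-139) = -I*√134*(-126 + I*√134)/268 + 10*9*(-1/139) = -I*√134*(-126 + I*√134)/268 - 90/139 = -90/139 - I*√134*(-126 + I*√134)/268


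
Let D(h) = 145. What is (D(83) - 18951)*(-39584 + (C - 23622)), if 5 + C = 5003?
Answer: 1094659648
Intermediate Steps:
C = 4998 (C = -5 + 5003 = 4998)
(D(83) - 18951)*(-39584 + (C - 23622)) = (145 - 18951)*(-39584 + (4998 - 23622)) = -18806*(-39584 - 18624) = -18806*(-58208) = 1094659648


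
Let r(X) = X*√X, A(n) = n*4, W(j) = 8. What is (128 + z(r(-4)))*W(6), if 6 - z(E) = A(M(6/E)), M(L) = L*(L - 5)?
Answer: 1090 + 120*I ≈ 1090.0 + 120.0*I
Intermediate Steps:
M(L) = L*(-5 + L)
A(n) = 4*n
r(X) = X^(3/2)
z(E) = 6 - 24*(-5 + 6/E)/E (z(E) = 6 - 4*(6/E)*(-5 + 6/E) = 6 - 4*6*(-5 + 6/E)/E = 6 - 24*(-5 + 6/E)/E)
(128 + z(r(-4)))*W(6) = (128 + (6 - 144/((-4)^(3/2))² + 120/((-4)^(3/2))))*8 = (128 + (6 - 144/(-8*I)² + 120/((-8*I))))*8 = (128 + (6 - 144*(-1/64) + 120*(I/8)))*8 = (128 + (6 + 9/4 + 15*I))*8 = (128 + (33/4 + 15*I))*8 = (545/4 + 15*I)*8 = 1090 + 120*I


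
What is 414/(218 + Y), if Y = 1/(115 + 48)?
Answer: 978/515 ≈ 1.8990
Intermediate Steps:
Y = 1/163 ≈ 0.0061350
414/(218 + Y) = 414/(218 + 1/163) = 414/(35535/163) = (163/35535)*414 = 978/515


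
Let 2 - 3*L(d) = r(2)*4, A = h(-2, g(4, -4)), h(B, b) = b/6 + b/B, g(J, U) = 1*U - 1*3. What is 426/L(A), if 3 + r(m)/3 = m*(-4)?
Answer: 639/67 ≈ 9.5373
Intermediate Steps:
g(J, U) = -3 + U (g(J, U) = U - 3 = -3 + U)
h(B, b) = b/6 + b/B (h(B, b) = b*(⅙) + b/B = b/6 + b/B)
A = 7/3 (A = (-3 - 4)/6 + (-3 - 4)/(-2) = (⅙)*(-7) - 7*(-½) = -7/6 + 7/2 = 7/3 ≈ 2.3333)
r(m) = -9 - 12*m (r(m) = -9 + 3*(m*(-4)) = -9 + 3*(-4*m) = -9 - 12*m)
L(d) = 134/3 (L(d) = ⅔ - (-9 - 12*2)*4/3 = ⅔ - (-9 - 24)*4/3 = ⅔ - (-11)*4 = ⅔ - ⅓*(-132) = ⅔ + 44 = 134/3)
426/L(A) = 426/(134/3) = 426*(3/134) = 639/67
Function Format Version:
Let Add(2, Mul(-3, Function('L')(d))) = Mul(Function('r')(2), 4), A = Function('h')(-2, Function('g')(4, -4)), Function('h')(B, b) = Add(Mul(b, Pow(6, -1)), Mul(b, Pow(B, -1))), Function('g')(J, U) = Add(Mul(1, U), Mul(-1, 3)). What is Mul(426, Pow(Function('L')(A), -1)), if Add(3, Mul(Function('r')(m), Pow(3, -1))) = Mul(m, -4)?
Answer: Rational(639, 67) ≈ 9.5373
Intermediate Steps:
Function('g')(J, U) = Add(-3, U) (Function('g')(J, U) = Add(U, -3) = Add(-3, U))
Function('h')(B, b) = Add(Mul(Rational(1, 6), b), Mul(b, Pow(B, -1))) (Function('h')(B, b) = Add(Mul(b, Rational(1, 6)), Mul(b, Pow(B, -1))) = Add(Mul(Rational(1, 6), b), Mul(b, Pow(B, -1))))
A = Rational(7, 3) (A = Add(Mul(Rational(1, 6), Add(-3, -4)), Mul(Add(-3, -4), Pow(-2, -1))) = Add(Mul(Rational(1, 6), -7), Mul(-7, Rational(-1, 2))) = Add(Rational(-7, 6), Rational(7, 2)) = Rational(7, 3) ≈ 2.3333)
Function('r')(m) = Add(-9, Mul(-12, m)) (Function('r')(m) = Add(-9, Mul(3, Mul(m, -4))) = Add(-9, Mul(3, Mul(-4, m))) = Add(-9, Mul(-12, m)))
Function('L')(d) = Rational(134, 3) (Function('L')(d) = Add(Rational(2, 3), Mul(Rational(-1, 3), Mul(Add(-9, Mul(-12, 2)), 4))) = Add(Rational(2, 3), Mul(Rational(-1, 3), Mul(Add(-9, -24), 4))) = Add(Rational(2, 3), Mul(Rational(-1, 3), Mul(-33, 4))) = Add(Rational(2, 3), Mul(Rational(-1, 3), -132)) = Add(Rational(2, 3), 44) = Rational(134, 3))
Mul(426, Pow(Function('L')(A), -1)) = Mul(426, Pow(Rational(134, 3), -1)) = Mul(426, Rational(3, 134)) = Rational(639, 67)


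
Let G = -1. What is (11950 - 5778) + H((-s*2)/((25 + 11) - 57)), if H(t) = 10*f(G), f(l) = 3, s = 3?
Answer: 6202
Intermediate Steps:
H(t) = 30 (H(t) = 10*3 = 30)
(11950 - 5778) + H((-s*2)/((25 + 11) - 57)) = (11950 - 5778) + 30 = 6172 + 30 = 6202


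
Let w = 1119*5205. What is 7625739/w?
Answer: 2541913/1941465 ≈ 1.3093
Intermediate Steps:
w = 5824395
7625739/w = 7625739/5824395 = 7625739*(1/5824395) = 2541913/1941465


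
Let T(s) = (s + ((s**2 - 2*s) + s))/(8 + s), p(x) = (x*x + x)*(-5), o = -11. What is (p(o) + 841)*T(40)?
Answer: 9700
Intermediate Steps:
p(x) = -5*x - 5*x**2 (p(x) = (x**2 + x)*(-5) = (x + x**2)*(-5) = -5*x - 5*x**2)
T(s) = s**2/(8 + s) (T(s) = (s + (s**2 - s))/(8 + s) = s**2/(8 + s))
(p(o) + 841)*T(40) = (-5*(-11)*(1 - 11) + 841)*(40**2/(8 + 40)) = (-5*(-11)*(-10) + 841)*(1600/48) = (-550 + 841)*(1600*(1/48)) = 291*(100/3) = 9700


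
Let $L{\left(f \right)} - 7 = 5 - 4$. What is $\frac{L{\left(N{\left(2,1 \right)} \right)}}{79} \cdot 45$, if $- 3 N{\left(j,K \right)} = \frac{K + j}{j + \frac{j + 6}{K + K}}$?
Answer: $\frac{360}{79} \approx 4.557$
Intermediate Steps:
$N{\left(j,K \right)} = - \frac{K + j}{3 \left(j + \frac{6 + j}{2 K}\right)}$ ($N{\left(j,K \right)} = - \frac{\left(K + j\right) \frac{1}{j + \frac{j + 6}{K + K}}}{3} = - \frac{\left(K + j\right) \frac{1}{j + \frac{6 + j}{2 K}}}{3} = - \frac{\frac{1}{j + \frac{6 + j}{2 K}} \left(K + j\right)}{3} = - \frac{K + j}{3 \left(j + \frac{6 + j}{2 K}\right)}$)
$L{\left(f \right)} = 8$ ($L{\left(f \right)} = 7 + \left(5 - 4\right) = 7 + 1 = 8$)
$\frac{L{\left(N{\left(2,1 \right)} \right)}}{79} \cdot 45 = \frac{8}{79} \cdot 45 = \frac{360}{79}$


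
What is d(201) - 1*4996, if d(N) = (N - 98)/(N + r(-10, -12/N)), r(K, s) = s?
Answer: -67254247/13463 ≈ -4995.5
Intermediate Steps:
d(N) = (-98 + N)/(N - 12/N) (d(N) = (N - 98)/(N - 12/N) = (-98 + N)/(N - 12/N))
d(201) - 1*4996 = 201*(-98 + 201)/(-12 + 201**2) - 1*4996 = 201*103/(-12 + 40401) - 4996 = 201*103/40389 - 4996 = 201*(1/40389)*103 - 4996 = 6901/13463 - 4996 = -67254247/13463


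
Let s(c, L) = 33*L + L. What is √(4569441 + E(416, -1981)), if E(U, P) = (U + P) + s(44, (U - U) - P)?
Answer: √4635230 ≈ 2153.0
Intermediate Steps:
s(c, L) = 34*L
E(U, P) = U - 33*P (E(U, P) = (U + P) + 34*((U - U) - P) = (P + U) + 34*(0 - P) = (P + U) + 34*(-P) = (P + U) - 34*P = U - 33*P)
√(4569441 + E(416, -1981)) = √(4569441 + (416 - 33*(-1981))) = √(4569441 + (416 + 65373)) = √(4569441 + 65789) = √4635230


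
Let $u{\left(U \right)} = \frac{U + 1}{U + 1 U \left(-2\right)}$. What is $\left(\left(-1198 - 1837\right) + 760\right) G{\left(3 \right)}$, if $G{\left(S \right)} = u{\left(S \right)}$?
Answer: $\frac{9100}{3} \approx 3033.3$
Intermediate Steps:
$u{\left(U \right)} = - \frac{1 + U}{U}$ ($u{\left(U \right)} = \frac{1 + U}{U + U \left(-2\right)} = \frac{1 + U}{U - 2 U} = \frac{1 + U}{\left(-1\right) U} = \left(1 + U\right) \left(- \frac{1}{U}\right) = - \frac{1 + U}{U}$)
$G{\left(S \right)} = \frac{-1 - S}{S}$
$\left(\left(-1198 - 1837\right) + 760\right) G{\left(3 \right)} = \left(\left(-1198 - 1837\right) + 760\right) \frac{-1 - 3}{3} = \left(-3035 + 760\right) \frac{-1 - 3}{3} = - 2275 \cdot \frac{1}{3} \left(-4\right) = \left(-2275\right) \left(- \frac{4}{3}\right) = \frac{9100}{3}$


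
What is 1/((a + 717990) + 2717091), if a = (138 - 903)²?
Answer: 1/4020306 ≈ 2.4874e-7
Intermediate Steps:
a = 585225 (a = (-765)² = 585225)
1/((a + 717990) + 2717091) = 1/((585225 + 717990) + 2717091) = 1/(1303215 + 2717091) = 1/4020306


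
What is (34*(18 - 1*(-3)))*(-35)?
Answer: -24990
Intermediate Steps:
(34*(18 - 1*(-3)))*(-35) = (34*(18 + 3))*(-35) = (34*21)*(-35) = 714*(-35) = -24990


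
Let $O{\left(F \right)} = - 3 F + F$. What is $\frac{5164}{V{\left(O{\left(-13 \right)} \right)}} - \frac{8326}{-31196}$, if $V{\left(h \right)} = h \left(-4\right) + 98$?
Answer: $- \frac{40261547}{46794} \approx -860.4$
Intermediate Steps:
$O{\left(F \right)} = - 2 F$
$V{\left(h \right)} = 98 - 4 h$ ($V{\left(h \right)} = - 4 h + 98 = 98 - 4 h$)
$\frac{5164}{V{\left(O{\left(-13 \right)} \right)}} - \frac{8326}{-31196} = \frac{5164}{98 - 4 \left(\left(-2\right) \left(-13\right)\right)} - \frac{8326}{-31196} = \frac{5164}{98 - 104} - - \frac{4163}{15598} = \frac{5164}{98 - 104} + \frac{4163}{15598} = \frac{5164}{-6} + \frac{4163}{15598} = 5164 \left(- \frac{1}{6}\right) + \frac{4163}{15598} = - \frac{2582}{3} + \frac{4163}{15598} = - \frac{40261547}{46794}$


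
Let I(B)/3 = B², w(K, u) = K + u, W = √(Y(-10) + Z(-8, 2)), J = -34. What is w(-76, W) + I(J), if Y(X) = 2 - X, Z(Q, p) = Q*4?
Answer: 3392 + 2*I*√5 ≈ 3392.0 + 4.4721*I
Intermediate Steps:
Z(Q, p) = 4*Q
W = 2*I*√5 (W = √((2 - 1*(-10)) + 4*(-8)) = √((2 + 10) - 32) = √(12 - 32) = √(-20) = 2*I*√5 ≈ 4.4721*I)
I(B) = 3*B²
w(-76, W) + I(J) = (-76 + 2*I*√5) + 3*(-34)² = (-76 + 2*I*√5) + 3*1156 = (-76 + 2*I*√5) + 3468 = 3392 + 2*I*√5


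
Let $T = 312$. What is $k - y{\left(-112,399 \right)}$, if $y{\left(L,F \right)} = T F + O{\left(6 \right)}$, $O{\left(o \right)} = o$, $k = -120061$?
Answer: $-244555$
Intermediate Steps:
$y{\left(L,F \right)} = 6 + 312 F$ ($y{\left(L,F \right)} = 312 F + 6 = 6 + 312 F$)
$k - y{\left(-112,399 \right)} = -120061 - \left(6 + 312 \cdot 399\right) = -120061 - \left(6 + 124488\right) = -120061 - 124494 = -244555$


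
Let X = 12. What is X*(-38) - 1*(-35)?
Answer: -421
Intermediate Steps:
X*(-38) - 1*(-35) = 12*(-38) - 1*(-35) = -456 + 35 = -421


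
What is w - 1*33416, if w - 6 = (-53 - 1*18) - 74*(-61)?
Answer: -28967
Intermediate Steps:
w = 4449 (w = 6 + ((-53 - 1*18) - 74*(-61)) = 6 + ((-53 - 18) + 4514) = 6 + (-71 + 4514) = 6 + 4443 = 4449)
w - 1*33416 = 4449 - 1*33416 = 4449 - 33416 = -28967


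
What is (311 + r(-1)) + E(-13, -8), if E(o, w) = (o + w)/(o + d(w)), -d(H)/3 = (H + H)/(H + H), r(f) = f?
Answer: 4981/16 ≈ 311.31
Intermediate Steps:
d(H) = -3 (d(H) = -3*(H + H)/(H + H) = -3*2*H/(2*H) = -3*2*H*1/(2*H) = -3*1 = -3)
E(o, w) = (o + w)/(-3 + o) (E(o, w) = (o + w)/(o - 3) = (o + w)/(-3 + o))
(311 + r(-1)) + E(-13, -8) = (311 - 1) + (-13 - 8)/(-3 - 13) = 310 - 21/(-16) = 310 - 1/16*(-21) = 310 + 21/16 = 4981/16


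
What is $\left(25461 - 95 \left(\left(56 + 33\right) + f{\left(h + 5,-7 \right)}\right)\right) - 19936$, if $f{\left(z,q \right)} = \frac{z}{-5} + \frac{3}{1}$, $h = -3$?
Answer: $-3177$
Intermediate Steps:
$f{\left(z,q \right)} = 3 - \frac{z}{5}$ ($f{\left(z,q \right)} = z \left(- \frac{1}{5}\right) + 3 \cdot 1 = - \frac{z}{5} + 3 = 3 - \frac{z}{5}$)
$\left(25461 - 95 \left(\left(56 + 33\right) + f{\left(h + 5,-7 \right)}\right)\right) - 19936 = \left(25461 - 95 \left(\left(56 + 33\right) + \left(3 - \frac{-3 + 5}{5}\right)\right)\right) - 19936 = \left(25461 - 95 \left(89 + \left(3 - \frac{2}{5}\right)\right)\right) - 19936 = \left(25461 - 95 \left(89 + \frac{13}{5}\right)\right) - 19936 = \left(25461 - 8702\right) - 19936 = 16759 - 19936 = -3177$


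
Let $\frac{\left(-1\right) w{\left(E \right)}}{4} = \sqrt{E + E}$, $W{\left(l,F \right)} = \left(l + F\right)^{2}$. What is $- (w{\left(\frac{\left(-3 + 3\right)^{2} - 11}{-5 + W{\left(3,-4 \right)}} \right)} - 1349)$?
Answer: $1349 + 2 \sqrt{22} \approx 1358.4$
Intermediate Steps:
$W{\left(l,F \right)} = \left(F + l\right)^{2}$
$w{\left(E \right)} = - 4 \sqrt{2} \sqrt{E}$ ($w{\left(E \right)} = - 4 \sqrt{E + E} = - 4 \sqrt{2 E} = - 4 \sqrt{2} \sqrt{E}$)
$- (w{\left(\frac{\left(-3 + 3\right)^{2} - 11}{-5 + W{\left(3,-4 \right)}} \right)} - 1349) = - (- 4 \sqrt{2} \sqrt{\frac{\left(-3 + 3\right)^{2} - 11}{-5 + \left(-4 + 3\right)^{2}}} - 1349) = - (- 4 \sqrt{2} \sqrt{\frac{0^{2} - 11}{-5 + \left(-1\right)^{2}}} - 1349) = - (- 4 \sqrt{2} \sqrt{\frac{0 - 11}{-5 + 1}} - 1349) = - (- 4 \sqrt{2} \sqrt{- \frac{11}{-4}} - 1349) = - (- 4 \sqrt{2} \sqrt{\left(-11\right) \left(- \frac{1}{4}\right)} - 1349) = - (- 4 \sqrt{2} \sqrt{\frac{11}{4}} - 1349) = - (- 4 \sqrt{2} \frac{\sqrt{11}}{2} - 1349) = - (- 2 \sqrt{22} - 1349) = - (-1349 - 2 \sqrt{22}) = 1349 + 2 \sqrt{22}$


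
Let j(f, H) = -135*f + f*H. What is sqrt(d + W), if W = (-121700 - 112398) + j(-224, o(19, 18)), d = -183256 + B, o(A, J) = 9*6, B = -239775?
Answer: I*sqrt(638985) ≈ 799.37*I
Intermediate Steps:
o(A, J) = 54
j(f, H) = -135*f + H*f
d = -423031 (d = -183256 - 239775 = -423031)
W = -215954 (W = (-121700 - 112398) - 224*(-135 + 54) = -234098 - 224*(-81) = -234098 + 18144 = -215954)
sqrt(d + W) = sqrt(-423031 - 215954) = sqrt(-638985) = I*sqrt(638985)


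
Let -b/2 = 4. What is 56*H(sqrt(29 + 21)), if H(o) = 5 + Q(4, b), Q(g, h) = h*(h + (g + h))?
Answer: 5656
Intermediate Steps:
b = -8 (b = -2*4 = -8)
Q(g, h) = h*(g + 2*h)
H(o) = 101 (H(o) = 5 - 8*(4 + 2*(-8)) = 5 - 8*(4 - 16) = 5 - 8*(-12) = 5 + 96 = 101)
56*H(sqrt(29 + 21)) = 56*101 = 5656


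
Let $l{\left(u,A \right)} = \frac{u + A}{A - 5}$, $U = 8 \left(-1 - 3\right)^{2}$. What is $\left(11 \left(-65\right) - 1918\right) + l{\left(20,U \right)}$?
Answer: $- \frac{323711}{123} \approx -2631.8$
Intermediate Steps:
$U = 128$ ($U = 8 \left(-4\right)^{2} = 8 \cdot 16 = 128$)
$l{\left(u,A \right)} = \frac{A + u}{-5 + A}$
$\left(11 \left(-65\right) - 1918\right) + l{\left(20,U \right)} = \left(11 \left(-65\right) - 1918\right) + \frac{128 + 20}{-5 + 128} = \left(-715 - 1918\right) + \frac{1}{123} \cdot 148 = -2633 + \frac{1}{123} \cdot 148 = -2633 + \frac{148}{123} = - \frac{323711}{123}$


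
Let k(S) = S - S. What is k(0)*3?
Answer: 0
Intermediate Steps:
k(S) = 0
k(0)*3 = 0*3 = 0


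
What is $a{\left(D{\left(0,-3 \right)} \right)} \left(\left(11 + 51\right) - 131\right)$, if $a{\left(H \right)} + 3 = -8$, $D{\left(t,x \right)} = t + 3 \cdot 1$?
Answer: $759$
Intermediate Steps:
$D{\left(t,x \right)} = 3 + t$ ($D{\left(t,x \right)} = t + 3 = 3 + t$)
$a{\left(H \right)} = -11$ ($a{\left(H \right)} = -3 - 8 = -11$)
$a{\left(D{\left(0,-3 \right)} \right)} \left(\left(11 + 51\right) - 131\right) = - 11 \left(\left(11 + 51\right) - 131\right) = - 11 \left(62 - 131\right) = \left(-11\right) \left(-69\right) = 759$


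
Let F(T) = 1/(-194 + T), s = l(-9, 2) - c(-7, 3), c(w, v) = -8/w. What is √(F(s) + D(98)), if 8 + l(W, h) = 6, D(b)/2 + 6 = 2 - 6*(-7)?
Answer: √36181185/690 ≈ 8.7175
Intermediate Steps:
D(b) = 76 (D(b) = -12 + 2*(2 - 6*(-7)) = -12 + 2*(2 + 42) = -12 + 2*44 = -12 + 88 = 76)
l(W, h) = -2 (l(W, h) = -8 + 6 = -2)
s = -22/7 (s = -2 - (-8)/(-7) = -2 - (-8)*(-1)/7 = -2 - 1*8/7 = -2 - 8/7 = -22/7 ≈ -3.1429)
√(F(s) + D(98)) = √(1/(-194 - 22/7) + 76) = √(1/(-1380/7) + 76) = √(-7/1380 + 76) = √(104873/1380) = √36181185/690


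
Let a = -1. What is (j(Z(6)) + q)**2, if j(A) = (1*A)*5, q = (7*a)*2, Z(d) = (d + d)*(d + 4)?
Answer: 343396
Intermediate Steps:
Z(d) = 2*d*(4 + d) (Z(d) = (2*d)*(4 + d) = 2*d*(4 + d))
q = -14 (q = (7*(-1))*2 = -7*2 = -14)
j(A) = 5*A (j(A) = A*5 = 5*A)
(j(Z(6)) + q)**2 = (5*(2*6*(4 + 6)) - 14)**2 = (5*(2*6*10) - 14)**2 = (5*120 - 14)**2 = (600 - 14)**2 = 586**2 = 343396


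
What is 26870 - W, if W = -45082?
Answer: 71952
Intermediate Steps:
26870 - W = 26870 - 1*(-45082) = 26870 + 45082 = 71952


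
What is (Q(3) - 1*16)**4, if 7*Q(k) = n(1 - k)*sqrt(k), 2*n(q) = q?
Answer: (112 + sqrt(3))**4/2401 ≈ 69685.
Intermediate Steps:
n(q) = q/2
Q(k) = sqrt(k)*(1/2 - k/2)/7 (Q(k) = (((1 - k)/2)*sqrt(k))/7 = ((1/2 - k/2)*sqrt(k))/7 = (sqrt(k)*(1/2 - k/2))/7 = sqrt(k)*(1/2 - k/2)/7)
(Q(3) - 1*16)**4 = (sqrt(3)*(1 - 1*3)/14 - 1*16)**4 = (sqrt(3)*(1 - 3)/14 - 16)**4 = ((1/14)*sqrt(3)*(-2) - 16)**4 = (-sqrt(3)/7 - 16)**4 = (-16 - sqrt(3)/7)**4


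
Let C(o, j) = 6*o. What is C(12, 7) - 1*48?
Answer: 24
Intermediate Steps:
C(12, 7) - 1*48 = 6*12 - 1*48 = 72 - 48 = 24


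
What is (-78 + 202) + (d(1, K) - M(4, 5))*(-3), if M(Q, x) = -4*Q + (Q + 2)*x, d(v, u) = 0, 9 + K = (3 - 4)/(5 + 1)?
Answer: 166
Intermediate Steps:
K = -55/6 (K = -9 + (3 - 4)/(5 + 1) = -9 - 1/6 = -55/6 ≈ -9.1667)
M(Q, x) = -4*Q + x*(2 + Q) (M(Q, x) = -4*Q + (2 + Q)*x = -4*Q + x*(2 + Q))
(-78 + 202) + (d(1, K) - M(4, 5))*(-3) = (-78 + 202) + (0 - (-4*4 + 2*5 + 4*5))*(-3) = 124 + (0 - (-16 + 10 + 20))*(-3) = 124 + (0 - 1*14)*(-3) = 124 + (0 - 14)*(-3) = 124 - 14*(-3) = 124 + 42 = 166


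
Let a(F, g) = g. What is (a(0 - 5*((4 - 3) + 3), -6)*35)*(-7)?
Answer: 1470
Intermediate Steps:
(a(0 - 5*((4 - 3) + 3), -6)*35)*(-7) = -6*35*(-7) = -210*(-7) = 1470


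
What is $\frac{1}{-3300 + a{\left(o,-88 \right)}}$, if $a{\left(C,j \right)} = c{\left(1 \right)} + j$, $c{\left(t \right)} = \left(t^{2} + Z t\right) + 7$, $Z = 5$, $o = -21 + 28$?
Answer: $- \frac{1}{3375} \approx -0.0002963$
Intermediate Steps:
$o = 7$
$c{\left(t \right)} = 7 + t^{2} + 5 t$ ($c{\left(t \right)} = \left(t^{2} + 5 t\right) + 7 = 7 + t^{2} + 5 t$)
$a{\left(C,j \right)} = 13 + j$ ($a{\left(C,j \right)} = \left(7 + 1^{2} + 5 \cdot 1\right) + j = \left(7 + 1 + 5\right) + j = 13 + j$)
$\frac{1}{-3300 + a{\left(o,-88 \right)}} = \frac{1}{-3300 + \left(13 - 88\right)} = \frac{1}{-3300 - 75} = \frac{1}{-3375} = - \frac{1}{3375}$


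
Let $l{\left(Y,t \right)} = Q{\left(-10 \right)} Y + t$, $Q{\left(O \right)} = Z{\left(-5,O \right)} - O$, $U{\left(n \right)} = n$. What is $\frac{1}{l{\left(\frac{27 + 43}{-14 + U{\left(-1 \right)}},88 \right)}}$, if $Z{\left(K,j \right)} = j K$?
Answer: $- \frac{1}{192} \approx -0.0052083$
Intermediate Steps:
$Z{\left(K,j \right)} = K j$
$Q{\left(O \right)} = - 6 O$ ($Q{\left(O \right)} = - 5 O - O = - 6 O$)
$l{\left(Y,t \right)} = t + 60 Y$ ($l{\left(Y,t \right)} = \left(-6\right) \left(-10\right) Y + t = 60 Y + t = t + 60 Y$)
$\frac{1}{l{\left(\frac{27 + 43}{-14 + U{\left(-1 \right)}},88 \right)}} = \frac{1}{88 + 60 \frac{27 + 43}{-14 - 1}} = \frac{1}{88 + 60 \frac{70}{-15}} = \frac{1}{88 + 60 \cdot 70 \left(- \frac{1}{15}\right)} = \frac{1}{88 + 60 \left(- \frac{14}{3}\right)} = \frac{1}{88 - 280} = \frac{1}{-192} = - \frac{1}{192}$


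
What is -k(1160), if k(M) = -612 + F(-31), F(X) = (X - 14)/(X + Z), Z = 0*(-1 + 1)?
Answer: 18927/31 ≈ 610.55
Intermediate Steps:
Z = 0 (Z = 0*0 = 0)
F(X) = (-14 + X)/X (F(X) = (X - 14)/(X + 0) = (-14 + X)/X)
k(M) = -18927/31 (k(M) = -612 + (-14 - 31)/(-31) = -612 - 1/31*(-45) = -612 + 45/31 = -18927/31)
-k(1160) = -1*(-18927/31) = 18927/31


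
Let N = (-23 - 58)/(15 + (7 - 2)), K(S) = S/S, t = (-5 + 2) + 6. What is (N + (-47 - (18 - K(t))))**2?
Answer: 1852321/400 ≈ 4630.8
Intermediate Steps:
t = 3 (t = -3 + 6 = 3)
K(S) = 1
N = -81/20 (N = -81/(15 + 5) = -81/20 ≈ -4.0500)
(N + (-47 - (18 - K(t))))**2 = (-81/20 + (-47 - (18 - 1*1)))**2 = (-81/20 + (-47 - (18 - 1)))**2 = (-81/20 + (-47 - 1*17))**2 = (-81/20 + (-47 - 17))**2 = (-81/20 - 64)**2 = (-1361/20)**2 = 1852321/400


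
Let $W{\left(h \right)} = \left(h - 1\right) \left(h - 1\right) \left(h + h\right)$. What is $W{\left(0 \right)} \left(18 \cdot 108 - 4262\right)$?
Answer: $0$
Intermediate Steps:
$W{\left(h \right)} = 2 h \left(-1 + h\right)^{2}$ ($W{\left(h \right)} = \left(-1 + h\right) \left(-1 + h\right) 2 h = \left(-1 + h\right)^{2} \cdot 2 h = 2 h \left(-1 + h\right)^{2}$)
$W{\left(0 \right)} \left(18 \cdot 108 - 4262\right) = 2 \cdot 0 \left(-1 + 0\right)^{2} \left(18 \cdot 108 - 4262\right) = 2 \cdot 0 \left(-1\right)^{2} \left(1944 - 4262\right) = 2 \cdot 0 \cdot 1 \left(-2318\right) = 0 \left(-2318\right) = 0$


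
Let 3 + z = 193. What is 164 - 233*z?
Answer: -44106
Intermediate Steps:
z = 190 (z = -3 + 193 = 190)
164 - 233*z = 164 - 233*190 = 164 - 44270 = -44106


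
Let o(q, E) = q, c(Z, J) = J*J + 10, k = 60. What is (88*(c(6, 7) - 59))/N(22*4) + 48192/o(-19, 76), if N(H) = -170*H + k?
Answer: -48192/19 ≈ -2536.4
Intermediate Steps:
c(Z, J) = 10 + J² (c(Z, J) = J² + 10 = 10 + J²)
N(H) = 60 - 170*H (N(H) = -170*H + 60 = 60 - 170*H)
(88*(c(6, 7) - 59))/N(22*4) + 48192/o(-19, 76) = (88*((10 + 7²) - 59))/(60 - 3740*4) + 48192/(-19) = (88*((10 + 49) - 59))/(60 - 170*88) + 48192*(-1/19) = (88*(59 - 59))/(60 - 14960) - 48192/19 = (88*0)/(-14900) - 48192/19 = 0*(-1/14900) - 48192/19 = 0 - 48192/19 = -48192/19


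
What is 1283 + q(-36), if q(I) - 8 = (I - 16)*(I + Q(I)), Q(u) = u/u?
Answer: 3111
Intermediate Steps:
Q(u) = 1
q(I) = 8 + (1 + I)*(-16 + I) (q(I) = 8 + (I - 16)*(I + 1) = 8 + (-16 + I)*(1 + I) = 8 + (1 + I)*(-16 + I))
1283 + q(-36) = 1283 + (-8 + (-36)**2 - 15*(-36)) = 1283 + (-8 + 1296 + 540) = 1283 + 1828 = 3111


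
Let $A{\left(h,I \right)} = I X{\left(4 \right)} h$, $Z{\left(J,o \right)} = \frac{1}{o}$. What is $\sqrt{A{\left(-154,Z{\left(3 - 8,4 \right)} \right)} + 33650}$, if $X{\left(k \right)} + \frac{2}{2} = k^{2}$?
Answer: $\frac{\sqrt{132290}}{2} \approx 181.86$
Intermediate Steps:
$X{\left(k \right)} = -1 + k^{2}$
$A{\left(h,I \right)} = 15 I h$ ($A{\left(h,I \right)} = I \left(-1 + 4^{2}\right) h = I \left(-1 + 16\right) h = I 15 h = 15 I h$)
$\sqrt{A{\left(-154,Z{\left(3 - 8,4 \right)} \right)} + 33650} = \sqrt{15 \cdot \frac{1}{4} \left(-154\right) + 33650} = \sqrt{- \frac{1155}{2} + 33650} = \sqrt{\frac{66145}{2}} = \frac{\sqrt{132290}}{2}$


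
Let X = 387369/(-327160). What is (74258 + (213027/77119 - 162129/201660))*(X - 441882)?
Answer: -55652191781418546209483607/1695977542128800 ≈ -3.2814e+10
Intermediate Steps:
X = -387369/327160 (X = 387369*(-1/327160) = -387369/327160 ≈ -1.1840)
(74258 + (213027/77119 - 162129/201660))*(X - 441882) = (74258 + (213027/77119 - 162129/201660))*(-387369/327160 - 441882) = (74258 + (213027*(1/77119) - 162129*1/201660))*(-144566502489/327160) = (74258 + (213027/77119 - 54043/67220))*(-144566502489/327160) = (74258 + 10151932823/5183939180)*(-144566502489/327160) = (384959107561263/5183939180)*(-144566502489/327160) = -55652191781418546209483607/1695977542128800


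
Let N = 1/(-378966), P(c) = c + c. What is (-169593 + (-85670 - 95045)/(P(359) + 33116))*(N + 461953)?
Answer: -1004553300409760555369/12821935644 ≈ -7.8346e+10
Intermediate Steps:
P(c) = 2*c
N = -1/378966 ≈ -2.6388e-6
(-169593 + (-85670 - 95045)/(P(359) + 33116))*(N + 461953) = (-169593 + (-85670 - 95045)/(2*359 + 33116))*(-1/378966 + 461953) = (-169593 - 180715/(718 + 33116))*(175064480597/378966) = (-169593 - 180715/33834)*(175064480597/378966) = -5738190277/33834*175064480597/378966 = -1004553300409760555369/12821935644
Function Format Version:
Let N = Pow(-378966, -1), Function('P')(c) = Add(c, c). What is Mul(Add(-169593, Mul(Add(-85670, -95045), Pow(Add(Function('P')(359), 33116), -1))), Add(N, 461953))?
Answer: Rational(-1004553300409760555369, 12821935644) ≈ -7.8346e+10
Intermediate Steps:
Function('P')(c) = Mul(2, c)
N = Rational(-1, 378966) ≈ -2.6388e-6
Mul(Add(-169593, Mul(Add(-85670, -95045), Pow(Add(Function('P')(359), 33116), -1))), Add(N, 461953)) = Mul(Add(-169593, Mul(Add(-85670, -95045), Pow(Add(Mul(2, 359), 33116), -1))), Add(Rational(-1, 378966), 461953)) = Mul(Add(-169593, Mul(-180715, Pow(Add(718, 33116), -1))), Rational(175064480597, 378966)) = Mul(Add(-169593, Mul(-180715, Pow(33834, -1))), Rational(175064480597, 378966)) = Mul(Add(-169593, Mul(-180715, Rational(1, 33834))), Rational(175064480597, 378966)) = Mul(Add(-169593, Rational(-180715, 33834)), Rational(175064480597, 378966)) = Mul(Rational(-5738190277, 33834), Rational(175064480597, 378966)) = Rational(-1004553300409760555369, 12821935644)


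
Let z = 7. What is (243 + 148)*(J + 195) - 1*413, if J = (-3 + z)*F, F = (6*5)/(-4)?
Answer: 64102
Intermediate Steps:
F = -15/2 (F = 30*(-¼) = -15/2 ≈ -7.5000)
J = -30 (J = (-3 + 7)*(-15/2) = 4*(-15/2) = -30)
(243 + 148)*(J + 195) - 1*413 = (243 + 148)*(-30 + 195) - 1*413 = 391*165 - 413 = 64515 - 413 = 64102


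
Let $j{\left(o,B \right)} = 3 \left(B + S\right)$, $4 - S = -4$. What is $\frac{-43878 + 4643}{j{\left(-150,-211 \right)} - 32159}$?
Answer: $\frac{39235}{32768} \approx 1.1974$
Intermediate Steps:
$S = 8$ ($S = 4 - -4 = 4 + 4 = 8$)
$j{\left(o,B \right)} = 24 + 3 B$ ($j{\left(o,B \right)} = 3 \left(B + 8\right) = 3 \left(8 + B\right) = 24 + 3 B$)
$\frac{-43878 + 4643}{j{\left(-150,-211 \right)} - 32159} = \frac{-43878 + 4643}{\left(24 + 3 \left(-211\right)\right) - 32159} = - \frac{39235}{\left(24 - 633\right) - 32159} = - \frac{39235}{-609 - 32159} = - \frac{39235}{-32768} = \left(-39235\right) \left(- \frac{1}{32768}\right) = \frac{39235}{32768}$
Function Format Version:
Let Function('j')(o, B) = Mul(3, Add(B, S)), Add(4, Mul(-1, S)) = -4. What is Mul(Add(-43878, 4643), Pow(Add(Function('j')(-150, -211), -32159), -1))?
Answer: Rational(39235, 32768) ≈ 1.1974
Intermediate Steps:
S = 8 (S = Add(4, Mul(-1, -4)) = Add(4, 4) = 8)
Function('j')(o, B) = Add(24, Mul(3, B)) (Function('j')(o, B) = Mul(3, Add(B, 8)) = Mul(3, Add(8, B)) = Add(24, Mul(3, B)))
Mul(Add(-43878, 4643), Pow(Add(Function('j')(-150, -211), -32159), -1)) = Mul(Add(-43878, 4643), Pow(Add(Add(24, Mul(3, -211)), -32159), -1)) = Mul(-39235, Pow(Add(Add(24, -633), -32159), -1)) = Mul(-39235, Pow(Add(-609, -32159), -1)) = Mul(-39235, Pow(-32768, -1)) = Mul(-39235, Rational(-1, 32768)) = Rational(39235, 32768)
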